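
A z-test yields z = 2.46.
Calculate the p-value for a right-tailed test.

Answer: p-value ≈ 0.0069

Derivation:
For z = 2.46:
p = P(Z > 2.46) = 1 - Φ(2.46) = 0.0069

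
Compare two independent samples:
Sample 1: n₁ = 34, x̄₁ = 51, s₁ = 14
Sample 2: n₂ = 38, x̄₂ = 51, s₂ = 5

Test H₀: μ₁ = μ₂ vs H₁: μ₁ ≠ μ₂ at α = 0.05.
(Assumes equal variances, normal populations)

Pooled variance: s²_p = [33×14² + 37×5²]/(70) = 105.6143
s_p = 10.2769
SE = s_p×√(1/n₁ + 1/n₂) = 10.2769×√(1/34 + 1/38) = 2.4260
t = (x̄₁ - x̄₂)/SE = (51 - 51)/2.4260 = 0.0000
df = 70, t-critical = ±1.994
Decision: fail to reject H₀

Answer: t = 0.0000, fail to reject H₀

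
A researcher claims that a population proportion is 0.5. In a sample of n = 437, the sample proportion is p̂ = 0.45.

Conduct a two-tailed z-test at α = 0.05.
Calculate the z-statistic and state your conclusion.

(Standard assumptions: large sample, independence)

Answer: z = -2.0905, reject H₀

Derivation:
H₀: p = 0.5, H₁: p ≠ 0.5
Standard error: SE = √(p₀(1-p₀)/n) = √(0.5×0.5/437) = 0.023918
z-statistic: z = (p̂ - p₀)/SE = (0.45 - 0.5)/0.023918 = -2.0905
Critical value: z_0.025 = ±1.960
p-value = 0.0366
Decision: reject H₀ at α = 0.05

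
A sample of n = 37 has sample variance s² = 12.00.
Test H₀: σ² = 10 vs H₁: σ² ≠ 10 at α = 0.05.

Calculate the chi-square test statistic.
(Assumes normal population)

df = n - 1 = 36
χ² = (n-1)s²/σ₀² = 36×12.00/10 = 43.2000
Critical values: χ²_{0.975,36} = 21.336, χ²_{0.025,36} = 54.437
Rejection region: χ² < 21.336 or χ² > 54.437
Decision: fail to reject H₀

Answer: χ² = 43.2000, fail to reject H₀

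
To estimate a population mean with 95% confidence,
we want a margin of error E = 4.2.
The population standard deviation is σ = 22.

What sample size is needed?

Answer: n = 106

Derivation:
z_0.025 = 1.960
n = (z×σ/E)² = (1.960×22/4.2)²
n = 105.4044
Round up: n = 106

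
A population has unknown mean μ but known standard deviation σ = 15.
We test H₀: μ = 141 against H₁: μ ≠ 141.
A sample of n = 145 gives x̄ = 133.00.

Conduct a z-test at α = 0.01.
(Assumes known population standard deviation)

Answer: z = -6.4221, reject H₀

Derivation:
Standard error: SE = σ/√n = 15/√145 = 1.2457
z-statistic: z = (x̄ - μ₀)/SE = (133.00 - 141)/1.2457 = -6.4221
Critical value: ±2.576
p-value < 0.0001
Decision: reject H₀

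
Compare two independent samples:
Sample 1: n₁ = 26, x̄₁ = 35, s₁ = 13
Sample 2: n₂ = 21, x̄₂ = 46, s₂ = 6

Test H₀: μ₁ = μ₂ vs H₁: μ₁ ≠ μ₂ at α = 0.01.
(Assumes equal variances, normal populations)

Answer: t = -3.5765, reject H₀

Derivation:
Pooled variance: s²_p = [25×13² + 20×6²]/(45) = 109.8889
s_p = 10.4828
SE = s_p×√(1/n₁ + 1/n₂) = 10.4828×√(1/26 + 1/21) = 3.0756
t = (x̄₁ - x̄₂)/SE = (35 - 46)/3.0756 = -3.5765
df = 45, t-critical = ±2.690
Decision: reject H₀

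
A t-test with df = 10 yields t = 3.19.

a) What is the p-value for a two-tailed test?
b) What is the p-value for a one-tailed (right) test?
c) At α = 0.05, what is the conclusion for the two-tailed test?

Using t-distribution with df = 10:
a) Two-tailed: p = 2×P(T > 3.19) = 0.0097
b) One-tailed: p = P(T > 3.19) = 0.0048
c) 0.0097 < 0.05, reject H₀

Answer: a) 0.0097, b) 0.0048, c) reject H₀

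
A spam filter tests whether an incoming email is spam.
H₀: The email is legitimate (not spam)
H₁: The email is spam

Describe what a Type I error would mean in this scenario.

Type I error (α): Rejecting H₀ when H₀ is true
Type II error (β): Failing to reject H₀ when H₁ is true

Answer: Marking a legitimate email as spam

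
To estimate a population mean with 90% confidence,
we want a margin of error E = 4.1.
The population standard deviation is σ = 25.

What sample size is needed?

z_0.05 = 1.645
n = (z×σ/E)² = (1.645×25/4.1)²
n = 100.6107
Round up: n = 101

Answer: n = 101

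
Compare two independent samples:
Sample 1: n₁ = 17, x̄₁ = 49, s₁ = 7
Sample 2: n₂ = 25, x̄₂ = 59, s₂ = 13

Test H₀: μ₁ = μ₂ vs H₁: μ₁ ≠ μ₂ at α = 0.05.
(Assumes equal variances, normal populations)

Answer: t = -2.8918, reject H₀

Derivation:
Pooled variance: s²_p = [16×7² + 24×13²]/(40) = 121.0000
s_p = 11.0000
SE = s_p×√(1/n₁ + 1/n₂) = 11.0000×√(1/17 + 1/25) = 3.4580
t = (x̄₁ - x̄₂)/SE = (49 - 59)/3.4580 = -2.8918
df = 40, t-critical = ±2.021
Decision: reject H₀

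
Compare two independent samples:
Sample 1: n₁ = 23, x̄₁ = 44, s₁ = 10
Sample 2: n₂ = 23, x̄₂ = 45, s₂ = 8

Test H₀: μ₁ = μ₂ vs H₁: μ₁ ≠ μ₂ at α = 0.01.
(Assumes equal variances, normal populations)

Answer: t = -0.3745, fail to reject H₀

Derivation:
Pooled variance: s²_p = [22×10² + 22×8²]/(44) = 82.0000
s_p = 9.0554
SE = s_p×√(1/n₁ + 1/n₂) = 9.0554×√(1/23 + 1/23) = 2.6703
t = (x̄₁ - x̄₂)/SE = (44 - 45)/2.6703 = -0.3745
df = 44, t-critical = ±2.692
Decision: fail to reject H₀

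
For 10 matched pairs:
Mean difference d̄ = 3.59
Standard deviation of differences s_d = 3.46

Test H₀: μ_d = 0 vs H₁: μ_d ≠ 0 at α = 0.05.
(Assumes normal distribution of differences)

Answer: t = 3.2812, reject H₀

Derivation:
df = n - 1 = 9
SE = s_d/√n = 3.46/√10 = 1.0941
t = d̄/SE = 3.59/1.0941 = 3.2812
Critical value: t_{0.025,9} = ±2.262
p-value ≈ 0.0095
Decision: reject H₀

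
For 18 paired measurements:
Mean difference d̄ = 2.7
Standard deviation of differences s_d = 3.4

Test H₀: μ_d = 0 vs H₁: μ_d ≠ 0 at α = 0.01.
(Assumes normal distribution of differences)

df = n - 1 = 17
SE = s_d/√n = 3.4/√18 = 0.8014
t = d̄/SE = 2.7/0.8014 = 3.3691
Critical value: t_{0.005,17} = ±2.898
p-value ≈ 0.0036
Decision: reject H₀

Answer: t = 3.3691, reject H₀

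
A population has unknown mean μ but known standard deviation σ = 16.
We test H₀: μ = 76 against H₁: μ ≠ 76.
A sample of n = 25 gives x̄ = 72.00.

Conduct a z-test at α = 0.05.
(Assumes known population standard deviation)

Standard error: SE = σ/√n = 16/√25 = 3.2000
z-statistic: z = (x̄ - μ₀)/SE = (72.00 - 76)/3.2000 = -1.2500
Critical value: ±1.960
p-value = 0.2113
Decision: fail to reject H₀

Answer: z = -1.2500, fail to reject H₀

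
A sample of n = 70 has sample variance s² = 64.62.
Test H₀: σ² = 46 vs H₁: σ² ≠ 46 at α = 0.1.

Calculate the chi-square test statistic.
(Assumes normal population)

Answer: χ² = 96.9300, reject H₀

Derivation:
df = n - 1 = 69
χ² = (n-1)s²/σ₀² = 69×64.62/46 = 96.9300
Critical values: χ²_{0.95,69} = 50.879, χ²_{0.05,69} = 89.391
Rejection region: χ² < 50.879 or χ² > 89.391
Decision: reject H₀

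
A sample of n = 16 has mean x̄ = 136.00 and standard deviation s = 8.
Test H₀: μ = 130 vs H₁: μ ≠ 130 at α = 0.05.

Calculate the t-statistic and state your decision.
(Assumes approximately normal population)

Answer: t = 3.0000, reject H₀

Derivation:
df = n - 1 = 15
SE = s/√n = 8/√16 = 2.0000
t = (x̄ - μ₀)/SE = (136.00 - 130)/2.0000 = 3.0000
Critical value: t_{0.025,15} = ±2.131
p-value ≈ 0.0090
Decision: reject H₀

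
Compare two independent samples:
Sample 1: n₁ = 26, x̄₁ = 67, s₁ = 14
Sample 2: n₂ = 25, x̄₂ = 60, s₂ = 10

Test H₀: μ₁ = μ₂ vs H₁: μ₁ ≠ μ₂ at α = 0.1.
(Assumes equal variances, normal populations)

Answer: t = 2.0474, reject H₀

Derivation:
Pooled variance: s²_p = [25×14² + 24×10²]/(49) = 148.9796
s_p = 12.2057
SE = s_p×√(1/n₁ + 1/n₂) = 12.2057×√(1/26 + 1/25) = 3.4189
t = (x̄₁ - x̄₂)/SE = (67 - 60)/3.4189 = 2.0474
df = 49, t-critical = ±1.677
Decision: reject H₀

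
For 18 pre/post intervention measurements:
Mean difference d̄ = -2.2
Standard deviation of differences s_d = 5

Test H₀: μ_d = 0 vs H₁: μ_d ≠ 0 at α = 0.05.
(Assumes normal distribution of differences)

Answer: t = -1.8668, fail to reject H₀

Derivation:
df = n - 1 = 17
SE = s_d/√n = 5/√18 = 1.1785
t = d̄/SE = -2.2/1.1785 = -1.8668
Critical value: t_{0.025,17} = ±2.110
p-value ≈ 0.0793
Decision: fail to reject H₀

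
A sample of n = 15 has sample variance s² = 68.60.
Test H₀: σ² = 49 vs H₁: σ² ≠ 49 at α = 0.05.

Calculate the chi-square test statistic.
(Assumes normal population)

df = n - 1 = 14
χ² = (n-1)s²/σ₀² = 14×68.60/49 = 19.6000
Critical values: χ²_{0.975,14} = 5.629, χ²_{0.025,14} = 26.119
Rejection region: χ² < 5.629 or χ² > 26.119
Decision: fail to reject H₀

Answer: χ² = 19.6000, fail to reject H₀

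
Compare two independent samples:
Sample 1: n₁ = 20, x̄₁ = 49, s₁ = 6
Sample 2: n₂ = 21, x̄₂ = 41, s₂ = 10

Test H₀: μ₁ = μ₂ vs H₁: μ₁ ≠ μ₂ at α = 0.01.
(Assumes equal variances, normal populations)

Answer: t = 3.0865, reject H₀

Derivation:
Pooled variance: s²_p = [19×6² + 20×10²]/(39) = 68.8205
s_p = 8.2958
SE = s_p×√(1/n₁ + 1/n₂) = 8.2958×√(1/20 + 1/21) = 2.5919
t = (x̄₁ - x̄₂)/SE = (49 - 41)/2.5919 = 3.0865
df = 39, t-critical = ±2.708
Decision: reject H₀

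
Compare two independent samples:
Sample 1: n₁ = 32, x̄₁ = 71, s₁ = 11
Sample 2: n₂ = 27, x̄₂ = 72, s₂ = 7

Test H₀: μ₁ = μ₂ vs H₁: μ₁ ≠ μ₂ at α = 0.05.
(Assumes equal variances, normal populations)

Answer: t = -0.4076, fail to reject H₀

Derivation:
Pooled variance: s²_p = [31×11² + 26×7²]/(57) = 88.1579
s_p = 9.3892
SE = s_p×√(1/n₁ + 1/n₂) = 9.3892×√(1/32 + 1/27) = 2.4536
t = (x̄₁ - x̄₂)/SE = (71 - 72)/2.4536 = -0.4076
df = 57, t-critical = ±2.002
Decision: fail to reject H₀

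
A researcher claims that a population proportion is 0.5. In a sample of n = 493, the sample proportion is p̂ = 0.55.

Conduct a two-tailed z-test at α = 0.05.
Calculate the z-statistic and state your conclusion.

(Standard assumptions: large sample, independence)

H₀: p = 0.5, H₁: p ≠ 0.5
Standard error: SE = √(p₀(1-p₀)/n) = √(0.5×0.5/493) = 0.022519
z-statistic: z = (p̂ - p₀)/SE = (0.55 - 0.5)/0.022519 = 2.2203
Critical value: z_0.025 = ±1.960
p-value = 0.0264
Decision: reject H₀ at α = 0.05

Answer: z = 2.2203, reject H₀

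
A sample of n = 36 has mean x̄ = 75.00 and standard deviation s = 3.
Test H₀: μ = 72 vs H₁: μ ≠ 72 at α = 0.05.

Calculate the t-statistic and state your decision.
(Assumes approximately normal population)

Answer: t = 6.0000, reject H₀

Derivation:
df = n - 1 = 35
SE = s/√n = 3/√36 = 0.5000
t = (x̄ - μ₀)/SE = (75.00 - 72)/0.5000 = 6.0000
Critical value: t_{0.025,35} = ±2.030
p-value < 0.0001
Decision: reject H₀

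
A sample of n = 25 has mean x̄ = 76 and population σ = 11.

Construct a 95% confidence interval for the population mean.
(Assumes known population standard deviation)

Answer: (71.6880, 80.3120)

Derivation:
Confidence level: 95%, α = 0.05
z_0.025 = 1.960
SE = σ/√n = 11/√25 = 2.2000
Margin of error = 1.960 × 2.2000 = 4.3120
CI: x̄ ± margin = 76 ± 4.3120
CI: (71.6880, 80.3120)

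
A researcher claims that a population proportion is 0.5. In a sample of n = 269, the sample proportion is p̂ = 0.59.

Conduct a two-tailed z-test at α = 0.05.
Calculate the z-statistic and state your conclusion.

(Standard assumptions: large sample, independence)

H₀: p = 0.5, H₁: p ≠ 0.5
Standard error: SE = √(p₀(1-p₀)/n) = √(0.5×0.5/269) = 0.030486
z-statistic: z = (p̂ - p₀)/SE = (0.59 - 0.5)/0.030486 = 2.9522
Critical value: z_0.025 = ±1.960
p-value = 0.0032
Decision: reject H₀ at α = 0.05

Answer: z = 2.9522, reject H₀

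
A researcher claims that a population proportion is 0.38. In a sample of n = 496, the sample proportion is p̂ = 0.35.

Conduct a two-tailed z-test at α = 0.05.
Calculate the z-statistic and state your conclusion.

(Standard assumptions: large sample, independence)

H₀: p = 0.38, H₁: p ≠ 0.38
Standard error: SE = √(p₀(1-p₀)/n) = √(0.38×0.62/496) = 0.021794
z-statistic: z = (p̂ - p₀)/SE = (0.35 - 0.38)/0.021794 = -1.3765
Critical value: z_0.025 = ±1.960
p-value = 0.1687
Decision: fail to reject H₀ at α = 0.05

Answer: z = -1.3765, fail to reject H₀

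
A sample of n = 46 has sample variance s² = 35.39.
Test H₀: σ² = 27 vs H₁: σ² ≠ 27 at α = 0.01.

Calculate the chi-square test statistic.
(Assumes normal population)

df = n - 1 = 45
χ² = (n-1)s²/σ₀² = 45×35.39/27 = 58.9833
Critical values: χ²_{0.995,45} = 24.311, χ²_{0.005,45} = 73.166
Rejection region: χ² < 24.311 or χ² > 73.166
Decision: fail to reject H₀

Answer: χ² = 58.9833, fail to reject H₀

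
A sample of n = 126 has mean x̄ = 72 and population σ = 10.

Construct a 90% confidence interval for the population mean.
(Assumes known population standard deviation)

Answer: (70.5345, 73.4655)

Derivation:
Confidence level: 90%, α = 0.1
z_0.05 = 1.645
SE = σ/√n = 10/√126 = 0.8909
Margin of error = 1.645 × 0.8909 = 1.4655
CI: x̄ ± margin = 72 ± 1.4655
CI: (70.5345, 73.4655)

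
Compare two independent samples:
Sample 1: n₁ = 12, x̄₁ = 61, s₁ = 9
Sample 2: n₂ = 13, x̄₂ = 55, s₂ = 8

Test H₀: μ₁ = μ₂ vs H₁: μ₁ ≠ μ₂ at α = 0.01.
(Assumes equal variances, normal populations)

Answer: t = 1.7648, fail to reject H₀

Derivation:
Pooled variance: s²_p = [11×9² + 12×8²]/(23) = 72.1304
s_p = 8.4930
SE = s_p×√(1/n₁ + 1/n₂) = 8.4930×√(1/12 + 1/13) = 3.3999
t = (x̄₁ - x̄₂)/SE = (61 - 55)/3.3999 = 1.7648
df = 23, t-critical = ±2.807
Decision: fail to reject H₀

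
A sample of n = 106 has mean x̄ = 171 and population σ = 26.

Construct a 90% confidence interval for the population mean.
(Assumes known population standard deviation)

Confidence level: 90%, α = 0.1
z_0.05 = 1.645
SE = σ/√n = 26/√106 = 2.5253
Margin of error = 1.645 × 2.5253 = 4.1541
CI: x̄ ± margin = 171 ± 4.1541
CI: (166.8459, 175.1541)

Answer: (166.8459, 175.1541)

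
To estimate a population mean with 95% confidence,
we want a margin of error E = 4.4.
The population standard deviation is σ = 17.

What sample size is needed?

z_0.025 = 1.960
n = (z×σ/E)² = (1.960×17/4.4)²
n = 57.3462
Round up: n = 58

Answer: n = 58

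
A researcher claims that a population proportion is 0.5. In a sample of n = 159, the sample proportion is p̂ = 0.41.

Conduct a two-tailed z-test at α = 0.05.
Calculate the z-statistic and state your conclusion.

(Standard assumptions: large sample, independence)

H₀: p = 0.5, H₁: p ≠ 0.5
Standard error: SE = √(p₀(1-p₀)/n) = √(0.5×0.5/159) = 0.039653
z-statistic: z = (p̂ - p₀)/SE = (0.41 - 0.5)/0.039653 = -2.2697
Critical value: z_0.025 = ±1.960
p-value = 0.0232
Decision: reject H₀ at α = 0.05

Answer: z = -2.2697, reject H₀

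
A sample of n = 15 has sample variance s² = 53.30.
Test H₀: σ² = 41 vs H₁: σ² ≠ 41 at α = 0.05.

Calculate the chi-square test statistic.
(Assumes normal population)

df = n - 1 = 14
χ² = (n-1)s²/σ₀² = 14×53.30/41 = 18.2000
Critical values: χ²_{0.975,14} = 5.629, χ²_{0.025,14} = 26.119
Rejection region: χ² < 5.629 or χ² > 26.119
Decision: fail to reject H₀

Answer: χ² = 18.2000, fail to reject H₀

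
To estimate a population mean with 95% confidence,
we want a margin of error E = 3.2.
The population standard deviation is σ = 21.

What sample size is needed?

z_0.025 = 1.960
n = (z×σ/E)² = (1.960×21/3.2)²
n = 165.4439
Round up: n = 166

Answer: n = 166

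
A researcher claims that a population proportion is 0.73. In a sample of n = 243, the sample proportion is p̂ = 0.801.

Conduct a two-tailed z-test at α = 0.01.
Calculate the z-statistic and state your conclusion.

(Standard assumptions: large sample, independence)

Answer: z = 2.4930, fail to reject H₀

Derivation:
H₀: p = 0.73, H₁: p ≠ 0.73
Standard error: SE = √(p₀(1-p₀)/n) = √(0.73×0.27/243) = 0.028480
z-statistic: z = (p̂ - p₀)/SE = (0.801 - 0.73)/0.028480 = 2.4930
Critical value: z_0.005 = ±2.576
p-value = 0.0127
Decision: fail to reject H₀ at α = 0.01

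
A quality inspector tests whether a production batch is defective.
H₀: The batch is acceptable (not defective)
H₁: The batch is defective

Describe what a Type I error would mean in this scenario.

Type I error: rejecting H₀ when it is actually true (false positive).
Type II error: failing to reject H₀ when H₁ is actually true (false negative).

Answer: Rejecting an acceptable batch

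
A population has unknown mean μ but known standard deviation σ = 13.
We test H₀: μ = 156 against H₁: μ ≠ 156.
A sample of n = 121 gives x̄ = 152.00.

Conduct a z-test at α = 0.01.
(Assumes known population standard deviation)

Standard error: SE = σ/√n = 13/√121 = 1.1818
z-statistic: z = (x̄ - μ₀)/SE = (152.00 - 156)/1.1818 = -3.3847
Critical value: ±2.576
p-value = 0.0007
Decision: reject H₀

Answer: z = -3.3847, reject H₀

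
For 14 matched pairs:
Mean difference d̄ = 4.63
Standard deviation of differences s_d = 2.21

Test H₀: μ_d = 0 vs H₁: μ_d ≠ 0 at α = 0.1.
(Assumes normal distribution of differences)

Answer: t = 7.8395, reject H₀

Derivation:
df = n - 1 = 13
SE = s_d/√n = 2.21/√14 = 0.5906
t = d̄/SE = 4.63/0.5906 = 7.8395
Critical value: t_{0.05,13} = ±1.771
p-value < 0.0001
Decision: reject H₀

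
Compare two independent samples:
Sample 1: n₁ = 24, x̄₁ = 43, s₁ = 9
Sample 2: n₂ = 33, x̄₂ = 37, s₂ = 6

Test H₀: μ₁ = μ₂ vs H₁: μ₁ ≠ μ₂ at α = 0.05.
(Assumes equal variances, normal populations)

Answer: t = 3.0207, reject H₀

Derivation:
Pooled variance: s²_p = [23×9² + 32×6²]/(55) = 54.8182
s_p = 7.4039
SE = s_p×√(1/n₁ + 1/n₂) = 7.4039×√(1/24 + 1/33) = 1.9863
t = (x̄₁ - x̄₂)/SE = (43 - 37)/1.9863 = 3.0207
df = 55, t-critical = ±2.004
Decision: reject H₀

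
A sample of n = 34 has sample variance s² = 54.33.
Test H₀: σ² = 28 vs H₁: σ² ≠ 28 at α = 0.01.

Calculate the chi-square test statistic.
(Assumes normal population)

Answer: χ² = 64.0318, reject H₀

Derivation:
df = n - 1 = 33
χ² = (n-1)s²/σ₀² = 33×54.33/28 = 64.0318
Critical values: χ²_{0.995,33} = 15.815, χ²_{0.005,33} = 57.648
Rejection region: χ² < 15.815 or χ² > 57.648
Decision: reject H₀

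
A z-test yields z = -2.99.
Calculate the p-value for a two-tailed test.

Answer: p-value ≈ 0.0028

Derivation:
For z = -2.99:
p = 2×P(Z > |-2.99|) = 2×(1 - Φ(2.99)) = 0.0028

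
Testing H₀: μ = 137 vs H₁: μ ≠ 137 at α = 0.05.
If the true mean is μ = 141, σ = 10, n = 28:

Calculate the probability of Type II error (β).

Answer: β ≈ 0.4378

Derivation:
SE = σ/√n = 10/√28 = 1.8898
Critical values: μ₀ ± z_0.025×SE = 137 ± 1.960×1.8898
Acceptance region: (133.2960, 140.7040)
Under H₁ (μ = 141): z_high = (140.7040 - 141)/1.8898 = -0.1566, z_low = (133.2960 - 141)/1.8898 = -4.0766
β = P(not reject | H₁) = Φ(-0.1566) - Φ(-4.0766) ≈ 0.4378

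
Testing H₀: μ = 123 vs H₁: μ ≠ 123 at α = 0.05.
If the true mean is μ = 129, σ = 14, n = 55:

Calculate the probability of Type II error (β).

Answer: β ≈ 0.1116

Derivation:
SE = σ/√n = 14/√55 = 1.8878
Critical values: μ₀ ± z_0.025×SE = 123 ± 1.960×1.8878
Acceptance region: (119.2999, 126.7001)
Under H₁ (μ = 129): z_high = (126.7001 - 129)/1.8878 = -1.2183, z_low = (119.2999 - 129)/1.8878 = -5.1383
β = P(not reject | H₁) = Φ(-1.2183) - Φ(-5.1383) ≈ 0.1116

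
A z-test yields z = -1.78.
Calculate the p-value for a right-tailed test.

For z = -1.78:
p = P(Z > -1.78) = 1 - Φ(-1.78) = 0.9625

Answer: p-value ≈ 0.9625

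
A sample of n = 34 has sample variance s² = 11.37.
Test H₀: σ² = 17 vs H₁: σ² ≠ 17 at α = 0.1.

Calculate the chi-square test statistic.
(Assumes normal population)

df = n - 1 = 33
χ² = (n-1)s²/σ₀² = 33×11.37/17 = 22.0712
Critical values: χ²_{0.95,33} = 20.867, χ²_{0.05,33} = 47.400
Rejection region: χ² < 20.867 or χ² > 47.400
Decision: fail to reject H₀

Answer: χ² = 22.0712, fail to reject H₀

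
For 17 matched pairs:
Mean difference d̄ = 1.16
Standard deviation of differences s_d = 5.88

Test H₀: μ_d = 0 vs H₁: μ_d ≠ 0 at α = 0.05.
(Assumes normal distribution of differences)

df = n - 1 = 16
SE = s_d/√n = 5.88/√17 = 1.4261
t = d̄/SE = 1.16/1.4261 = 0.8134
Critical value: t_{0.025,16} = ±2.120
p-value ≈ 0.4279
Decision: fail to reject H₀

Answer: t = 0.8134, fail to reject H₀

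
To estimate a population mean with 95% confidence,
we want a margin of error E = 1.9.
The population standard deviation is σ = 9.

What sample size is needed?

z_0.025 = 1.960
n = (z×σ/E)² = (1.960×9/1.9)²
n = 86.1966
Round up: n = 87

Answer: n = 87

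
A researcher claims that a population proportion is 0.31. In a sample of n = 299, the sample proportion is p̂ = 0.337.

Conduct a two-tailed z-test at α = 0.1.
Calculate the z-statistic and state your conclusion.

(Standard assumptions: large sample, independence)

Answer: z = 1.0095, fail to reject H₀

Derivation:
H₀: p = 0.31, H₁: p ≠ 0.31
Standard error: SE = √(p₀(1-p₀)/n) = √(0.31×0.69/299) = 0.026747
z-statistic: z = (p̂ - p₀)/SE = (0.337 - 0.31)/0.026747 = 1.0095
Critical value: z_0.05 = ±1.645
p-value = 0.3127
Decision: fail to reject H₀ at α = 0.1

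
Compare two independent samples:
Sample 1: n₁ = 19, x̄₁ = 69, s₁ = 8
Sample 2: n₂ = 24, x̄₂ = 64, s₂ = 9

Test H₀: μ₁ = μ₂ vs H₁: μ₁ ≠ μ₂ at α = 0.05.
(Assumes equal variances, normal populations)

Pooled variance: s²_p = [18×8² + 23×9²]/(41) = 73.5366
s_p = 8.5753
SE = s_p×√(1/n₁ + 1/n₂) = 8.5753×√(1/19 + 1/24) = 2.6333
t = (x̄₁ - x̄₂)/SE = (69 - 64)/2.6333 = 1.8988
df = 41, t-critical = ±2.020
Decision: fail to reject H₀

Answer: t = 1.8988, fail to reject H₀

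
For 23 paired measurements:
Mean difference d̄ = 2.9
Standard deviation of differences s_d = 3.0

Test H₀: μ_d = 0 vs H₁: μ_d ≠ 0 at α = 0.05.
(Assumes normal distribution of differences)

Answer: t = 4.6363, reject H₀

Derivation:
df = n - 1 = 22
SE = s_d/√n = 3.0/√23 = 0.6255
t = d̄/SE = 2.9/0.6255 = 4.6363
Critical value: t_{0.025,22} = ±2.074
p-value ≈ 0.0001
Decision: reject H₀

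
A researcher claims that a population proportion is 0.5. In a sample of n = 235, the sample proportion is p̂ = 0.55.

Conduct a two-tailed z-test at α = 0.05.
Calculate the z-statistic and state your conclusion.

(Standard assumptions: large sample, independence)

H₀: p = 0.5, H₁: p ≠ 0.5
Standard error: SE = √(p₀(1-p₀)/n) = √(0.5×0.5/235) = 0.032616
z-statistic: z = (p̂ - p₀)/SE = (0.55 - 0.5)/0.032616 = 1.5330
Critical value: z_0.025 = ±1.960
p-value = 0.1253
Decision: fail to reject H₀ at α = 0.05

Answer: z = 1.5330, fail to reject H₀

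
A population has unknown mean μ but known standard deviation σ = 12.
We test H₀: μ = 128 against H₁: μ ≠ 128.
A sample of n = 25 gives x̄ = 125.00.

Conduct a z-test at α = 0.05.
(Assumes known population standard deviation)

Standard error: SE = σ/√n = 12/√25 = 2.4000
z-statistic: z = (x̄ - μ₀)/SE = (125.00 - 128)/2.4000 = -1.2500
Critical value: ±1.960
p-value = 0.2113
Decision: fail to reject H₀

Answer: z = -1.2500, fail to reject H₀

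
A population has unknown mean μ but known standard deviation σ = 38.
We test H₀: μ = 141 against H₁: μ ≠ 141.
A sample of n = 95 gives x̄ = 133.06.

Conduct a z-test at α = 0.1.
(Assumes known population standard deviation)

Standard error: SE = σ/√n = 38/√95 = 3.8987
z-statistic: z = (x̄ - μ₀)/SE = (133.06 - 141)/3.8987 = -2.0366
Critical value: ±1.645
p-value = 0.0417
Decision: reject H₀

Answer: z = -2.0366, reject H₀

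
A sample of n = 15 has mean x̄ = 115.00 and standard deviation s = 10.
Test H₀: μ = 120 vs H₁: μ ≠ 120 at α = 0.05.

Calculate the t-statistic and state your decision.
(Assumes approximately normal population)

df = n - 1 = 14
SE = s/√n = 10/√15 = 2.5820
t = (x̄ - μ₀)/SE = (115.00 - 120)/2.5820 = -1.9365
Critical value: t_{0.025,14} = ±2.145
p-value ≈ 0.0733
Decision: fail to reject H₀

Answer: t = -1.9365, fail to reject H₀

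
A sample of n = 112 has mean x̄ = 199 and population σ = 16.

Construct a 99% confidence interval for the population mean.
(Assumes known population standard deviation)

Answer: (195.1053, 202.8947)

Derivation:
Confidence level: 99%, α = 0.01
z_0.005 = 2.576
SE = σ/√n = 16/√112 = 1.5119
Margin of error = 2.576 × 1.5119 = 3.8947
CI: x̄ ± margin = 199 ± 3.8947
CI: (195.1053, 202.8947)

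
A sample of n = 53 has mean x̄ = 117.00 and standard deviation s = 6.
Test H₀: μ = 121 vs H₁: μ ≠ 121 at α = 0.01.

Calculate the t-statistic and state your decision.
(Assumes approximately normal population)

Answer: t = -4.8532, reject H₀

Derivation:
df = n - 1 = 52
SE = s/√n = 6/√53 = 0.8242
t = (x̄ - μ₀)/SE = (117.00 - 121)/0.8242 = -4.8532
Critical value: t_{0.005,52} = ±2.674
p-value < 0.0001
Decision: reject H₀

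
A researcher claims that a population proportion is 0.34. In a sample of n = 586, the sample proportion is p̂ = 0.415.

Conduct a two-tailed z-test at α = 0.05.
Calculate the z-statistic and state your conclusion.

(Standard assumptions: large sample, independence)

Answer: z = 3.8326, reject H₀

Derivation:
H₀: p = 0.34, H₁: p ≠ 0.34
Standard error: SE = √(p₀(1-p₀)/n) = √(0.34×0.66/586) = 0.019569
z-statistic: z = (p̂ - p₀)/SE = (0.415 - 0.34)/0.019569 = 3.8326
Critical value: z_0.025 = ±1.960
p-value = 0.0001
Decision: reject H₀ at α = 0.05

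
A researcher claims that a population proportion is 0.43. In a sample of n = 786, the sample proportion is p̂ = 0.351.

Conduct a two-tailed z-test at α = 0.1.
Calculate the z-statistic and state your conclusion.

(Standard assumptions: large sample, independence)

Answer: z = -4.4736, reject H₀

Derivation:
H₀: p = 0.43, H₁: p ≠ 0.43
Standard error: SE = √(p₀(1-p₀)/n) = √(0.43×0.57/786) = 0.017659
z-statistic: z = (p̂ - p₀)/SE = (0.351 - 0.43)/0.017659 = -4.4736
Critical value: z_0.05 = ±1.645
p-value < 0.0001
Decision: reject H₀ at α = 0.1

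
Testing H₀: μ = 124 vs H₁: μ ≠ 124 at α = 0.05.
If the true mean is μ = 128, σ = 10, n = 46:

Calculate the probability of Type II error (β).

Answer: β ≈ 0.2257

Derivation:
SE = σ/√n = 10/√46 = 1.4744
Critical values: μ₀ ± z_0.025×SE = 124 ± 1.960×1.4744
Acceptance region: (121.1102, 126.8898)
Under H₁ (μ = 128): z_high = (126.8898 - 128)/1.4744 = -0.7530, z_low = (121.1102 - 128)/1.4744 = -4.6730
β = P(not reject | H₁) = Φ(-0.7530) - Φ(-4.6730) ≈ 0.2257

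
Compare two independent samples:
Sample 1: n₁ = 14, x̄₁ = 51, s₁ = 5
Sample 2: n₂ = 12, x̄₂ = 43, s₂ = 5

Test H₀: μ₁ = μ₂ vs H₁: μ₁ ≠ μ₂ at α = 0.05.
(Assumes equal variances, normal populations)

Pooled variance: s²_p = [13×5² + 11×5²]/(24) = 25.0000
s_p = 5.0000
SE = s_p×√(1/n₁ + 1/n₂) = 5.0000×√(1/14 + 1/12) = 1.9670
t = (x̄₁ - x̄₂)/SE = (51 - 43)/1.9670 = 4.0671
df = 24, t-critical = ±2.064
Decision: reject H₀

Answer: t = 4.0671, reject H₀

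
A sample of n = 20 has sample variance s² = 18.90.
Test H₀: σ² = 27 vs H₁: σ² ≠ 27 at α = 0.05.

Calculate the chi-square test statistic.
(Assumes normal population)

Answer: χ² = 13.3000, fail to reject H₀

Derivation:
df = n - 1 = 19
χ² = (n-1)s²/σ₀² = 19×18.90/27 = 13.3000
Critical values: χ²_{0.975,19} = 8.907, χ²_{0.025,19} = 32.852
Rejection region: χ² < 8.907 or χ² > 32.852
Decision: fail to reject H₀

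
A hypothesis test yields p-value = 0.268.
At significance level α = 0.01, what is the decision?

Compare p-value to α:
0.268 ≥ 0.01
Decision: fail to reject H₀

Answer: fail to reject H₀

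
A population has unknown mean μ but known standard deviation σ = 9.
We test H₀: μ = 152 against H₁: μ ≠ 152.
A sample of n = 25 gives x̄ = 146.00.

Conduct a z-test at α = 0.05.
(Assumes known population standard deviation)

Standard error: SE = σ/√n = 9/√25 = 1.8000
z-statistic: z = (x̄ - μ₀)/SE = (146.00 - 152)/1.8000 = -3.3333
Critical value: ±1.960
p-value = 0.0009
Decision: reject H₀

Answer: z = -3.3333, reject H₀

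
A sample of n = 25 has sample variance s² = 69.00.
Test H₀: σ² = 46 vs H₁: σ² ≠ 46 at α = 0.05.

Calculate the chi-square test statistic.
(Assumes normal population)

Answer: χ² = 36.0000, fail to reject H₀

Derivation:
df = n - 1 = 24
χ² = (n-1)s²/σ₀² = 24×69.00/46 = 36.0000
Critical values: χ²_{0.975,24} = 12.401, χ²_{0.025,24} = 39.364
Rejection region: χ² < 12.401 or χ² > 39.364
Decision: fail to reject H₀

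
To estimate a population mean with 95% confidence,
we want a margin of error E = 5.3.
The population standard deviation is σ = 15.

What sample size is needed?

Answer: n = 31

Derivation:
z_0.025 = 1.960
n = (z×σ/E)² = (1.960×15/5.3)²
n = 30.7711
Round up: n = 31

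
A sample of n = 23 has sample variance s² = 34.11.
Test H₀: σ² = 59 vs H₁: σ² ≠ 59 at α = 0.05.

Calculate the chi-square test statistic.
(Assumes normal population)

Answer: χ² = 12.7190, fail to reject H₀

Derivation:
df = n - 1 = 22
χ² = (n-1)s²/σ₀² = 22×34.11/59 = 12.7190
Critical values: χ²_{0.975,22} = 10.982, χ²_{0.025,22} = 36.781
Rejection region: χ² < 10.982 or χ² > 36.781
Decision: fail to reject H₀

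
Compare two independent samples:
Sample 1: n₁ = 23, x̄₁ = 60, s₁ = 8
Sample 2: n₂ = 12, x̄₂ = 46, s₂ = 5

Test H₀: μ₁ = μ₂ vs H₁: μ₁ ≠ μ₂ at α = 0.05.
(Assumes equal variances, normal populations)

Answer: t = 5.5051, reject H₀

Derivation:
Pooled variance: s²_p = [22×8² + 11×5²]/(33) = 51.0000
s_p = 7.1414
SE = s_p×√(1/n₁ + 1/n₂) = 7.1414×√(1/23 + 1/12) = 2.5431
t = (x̄₁ - x̄₂)/SE = (60 - 46)/2.5431 = 5.5051
df = 33, t-critical = ±2.035
Decision: reject H₀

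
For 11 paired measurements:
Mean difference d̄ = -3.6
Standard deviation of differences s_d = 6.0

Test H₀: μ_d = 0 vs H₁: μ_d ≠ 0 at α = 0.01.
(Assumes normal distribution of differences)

Answer: t = -1.9899, fail to reject H₀

Derivation:
df = n - 1 = 10
SE = s_d/√n = 6.0/√11 = 1.8091
t = d̄/SE = -3.6/1.8091 = -1.9899
Critical value: t_{0.005,10} = ±3.169
p-value ≈ 0.0746
Decision: fail to reject H₀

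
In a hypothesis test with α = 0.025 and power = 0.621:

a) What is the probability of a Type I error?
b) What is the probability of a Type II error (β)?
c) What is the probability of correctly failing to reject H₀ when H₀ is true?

a) Type I error probability = α = 0.025
b) Power = P(reject H₀ | H₁ true) = 1 - β = 0.621, so Type II error probability = β = 1 - Power = 0.379
c) P(fail to reject H₀ | H₀ true) = 1 - α = 0.975

Answer: a) 0.025, b) 0.379, c) 0.975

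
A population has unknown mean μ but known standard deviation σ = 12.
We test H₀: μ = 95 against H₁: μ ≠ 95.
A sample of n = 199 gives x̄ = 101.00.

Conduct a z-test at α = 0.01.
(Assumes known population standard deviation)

Answer: z = 7.0530, reject H₀

Derivation:
Standard error: SE = σ/√n = 12/√199 = 0.8507
z-statistic: z = (x̄ - μ₀)/SE = (101.00 - 95)/0.8507 = 7.0530
Critical value: ±2.576
p-value < 0.0001
Decision: reject H₀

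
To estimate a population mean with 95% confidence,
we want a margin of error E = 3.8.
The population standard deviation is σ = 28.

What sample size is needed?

z_0.025 = 1.960
n = (z×σ/E)² = (1.960×28/3.8)²
n = 208.5744
Round up: n = 209

Answer: n = 209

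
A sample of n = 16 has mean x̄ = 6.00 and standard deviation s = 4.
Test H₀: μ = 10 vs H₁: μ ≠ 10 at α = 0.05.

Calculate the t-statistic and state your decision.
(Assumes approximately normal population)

Answer: t = -4.0000, reject H₀

Derivation:
df = n - 1 = 15
SE = s/√n = 4/√16 = 1.0000
t = (x̄ - μ₀)/SE = (6.00 - 10)/1.0000 = -4.0000
Critical value: t_{0.025,15} = ±2.131
p-value ≈ 0.0012
Decision: reject H₀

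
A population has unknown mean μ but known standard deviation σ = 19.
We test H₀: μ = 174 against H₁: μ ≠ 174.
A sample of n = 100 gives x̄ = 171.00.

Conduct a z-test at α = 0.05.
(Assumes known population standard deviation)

Standard error: SE = σ/√n = 19/√100 = 1.9000
z-statistic: z = (x̄ - μ₀)/SE = (171.00 - 174)/1.9000 = -1.5789
Critical value: ±1.960
p-value = 0.1144
Decision: fail to reject H₀

Answer: z = -1.5789, fail to reject H₀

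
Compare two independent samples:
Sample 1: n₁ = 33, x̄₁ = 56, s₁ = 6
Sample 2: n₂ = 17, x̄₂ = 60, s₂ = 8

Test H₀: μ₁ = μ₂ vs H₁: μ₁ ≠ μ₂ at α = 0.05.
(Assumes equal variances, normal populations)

Answer: t = -1.9900, fail to reject H₀

Derivation:
Pooled variance: s²_p = [32×6² + 16×8²]/(48) = 45.3333
s_p = 6.7330
SE = s_p×√(1/n₁ + 1/n₂) = 6.7330×√(1/33 + 1/17) = 2.0101
t = (x̄₁ - x̄₂)/SE = (56 - 60)/2.0101 = -1.9900
df = 48, t-critical = ±2.011
Decision: fail to reject H₀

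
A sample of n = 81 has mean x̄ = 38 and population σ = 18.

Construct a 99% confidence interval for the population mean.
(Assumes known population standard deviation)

Confidence level: 99%, α = 0.01
z_0.005 = 2.576
SE = σ/√n = 18/√81 = 2.0000
Margin of error = 2.576 × 2.0000 = 5.1520
CI: x̄ ± margin = 38 ± 5.1520
CI: (32.8480, 43.1520)

Answer: (32.8480, 43.1520)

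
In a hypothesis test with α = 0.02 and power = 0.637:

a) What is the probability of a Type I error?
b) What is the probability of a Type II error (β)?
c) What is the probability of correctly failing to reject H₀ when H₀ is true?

Answer: a) 0.02, b) 0.363, c) 0.98

Derivation:
a) Type I error probability = α = 0.02
b) Power = P(reject H₀ | H₁ true) = 1 - β = 0.637, so Type II error probability = β = 1 - Power = 0.363
c) P(fail to reject H₀ | H₀ true) = 1 - α = 0.98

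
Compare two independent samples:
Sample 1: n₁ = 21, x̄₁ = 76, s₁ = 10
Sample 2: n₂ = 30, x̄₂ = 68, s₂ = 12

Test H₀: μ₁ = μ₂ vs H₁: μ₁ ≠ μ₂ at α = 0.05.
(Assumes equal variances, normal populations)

Answer: t = 2.5045, reject H₀

Derivation:
Pooled variance: s²_p = [20×10² + 29×12²]/(49) = 126.0408
s_p = 11.2268
SE = s_p×√(1/n₁ + 1/n₂) = 11.2268×√(1/21 + 1/30) = 3.1943
t = (x̄₁ - x̄₂)/SE = (76 - 68)/3.1943 = 2.5045
df = 49, t-critical = ±2.010
Decision: reject H₀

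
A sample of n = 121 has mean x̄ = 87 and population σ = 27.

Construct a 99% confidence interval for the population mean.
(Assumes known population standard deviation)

Confidence level: 99%, α = 0.01
z_0.005 = 2.576
SE = σ/√n = 27/√121 = 2.4545
Margin of error = 2.576 × 2.4545 = 6.3228
CI: x̄ ± margin = 87 ± 6.3228
CI: (80.6772, 93.3228)

Answer: (80.6772, 93.3228)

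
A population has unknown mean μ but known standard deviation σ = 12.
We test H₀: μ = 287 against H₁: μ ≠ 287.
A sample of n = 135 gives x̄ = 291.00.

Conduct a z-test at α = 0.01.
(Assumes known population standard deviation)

Answer: z = 3.8730, reject H₀

Derivation:
Standard error: SE = σ/√n = 12/√135 = 1.0328
z-statistic: z = (x̄ - μ₀)/SE = (291.00 - 287)/1.0328 = 3.8730
Critical value: ±2.576
p-value = 0.0001
Decision: reject H₀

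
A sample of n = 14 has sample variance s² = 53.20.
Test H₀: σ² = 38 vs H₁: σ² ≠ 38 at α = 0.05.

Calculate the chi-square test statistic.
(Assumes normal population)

df = n - 1 = 13
χ² = (n-1)s²/σ₀² = 13×53.20/38 = 18.2000
Critical values: χ²_{0.975,13} = 5.009, χ²_{0.025,13} = 24.736
Rejection region: χ² < 5.009 or χ² > 24.736
Decision: fail to reject H₀

Answer: χ² = 18.2000, fail to reject H₀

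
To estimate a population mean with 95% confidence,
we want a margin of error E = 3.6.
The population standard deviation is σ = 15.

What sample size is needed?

z_0.025 = 1.960
n = (z×σ/E)² = (1.960×15/3.6)²
n = 66.6944
Round up: n = 67

Answer: n = 67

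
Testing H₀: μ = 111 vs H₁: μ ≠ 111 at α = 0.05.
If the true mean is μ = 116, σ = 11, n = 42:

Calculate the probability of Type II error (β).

Answer: β ≈ 0.1621

Derivation:
SE = σ/√n = 11/√42 = 1.6973
Critical values: μ₀ ± z_0.025×SE = 111 ± 1.960×1.6973
Acceptance region: (107.6733, 114.3267)
Under H₁ (μ = 116): z_high = (114.3267 - 116)/1.6973 = -0.9859, z_low = (107.6733 - 116)/1.6973 = -4.9059
β = P(not reject | H₁) = Φ(-0.9859) - Φ(-4.9059) ≈ 0.1621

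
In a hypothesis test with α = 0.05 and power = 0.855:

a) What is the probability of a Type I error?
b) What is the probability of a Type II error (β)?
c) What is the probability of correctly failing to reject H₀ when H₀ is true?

a) Type I error probability = α = 0.05
b) Power = P(reject H₀ | H₁ true) = 1 - β = 0.855, so Type II error probability = β = 1 - Power = 0.145
c) P(fail to reject H₀ | H₀ true) = 1 - α = 0.95

Answer: a) 0.05, b) 0.145, c) 0.95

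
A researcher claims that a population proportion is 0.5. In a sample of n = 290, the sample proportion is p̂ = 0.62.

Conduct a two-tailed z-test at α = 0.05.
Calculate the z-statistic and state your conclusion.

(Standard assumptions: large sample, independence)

H₀: p = 0.5, H₁: p ≠ 0.5
Standard error: SE = √(p₀(1-p₀)/n) = √(0.5×0.5/290) = 0.029361
z-statistic: z = (p̂ - p₀)/SE = (0.62 - 0.5)/0.029361 = 4.0871
Critical value: z_0.025 = ±1.960
p-value < 0.0001
Decision: reject H₀ at α = 0.05

Answer: z = 4.0871, reject H₀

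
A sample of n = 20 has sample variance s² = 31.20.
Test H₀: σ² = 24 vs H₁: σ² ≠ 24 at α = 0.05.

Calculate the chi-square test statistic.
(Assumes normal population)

Answer: χ² = 24.7000, fail to reject H₀

Derivation:
df = n - 1 = 19
χ² = (n-1)s²/σ₀² = 19×31.20/24 = 24.7000
Critical values: χ²_{0.975,19} = 8.907, χ²_{0.025,19} = 32.852
Rejection region: χ² < 8.907 or χ² > 32.852
Decision: fail to reject H₀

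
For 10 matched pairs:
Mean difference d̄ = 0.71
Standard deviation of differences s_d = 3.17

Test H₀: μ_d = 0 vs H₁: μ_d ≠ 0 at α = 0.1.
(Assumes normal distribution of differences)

df = n - 1 = 9
SE = s_d/√n = 3.17/√10 = 1.0024
t = d̄/SE = 0.71/1.0024 = 0.7083
Critical value: t_{0.05,9} = ±1.833
p-value ≈ 0.4967
Decision: fail to reject H₀

Answer: t = 0.7083, fail to reject H₀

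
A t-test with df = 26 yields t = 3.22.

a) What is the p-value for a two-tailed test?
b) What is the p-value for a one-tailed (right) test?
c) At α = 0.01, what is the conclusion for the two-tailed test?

Answer: a) 0.0034, b) 0.0017, c) reject H₀

Derivation:
Using t-distribution with df = 26:
a) Two-tailed: p = 2×P(T > 3.22) = 0.0034
b) One-tailed: p = P(T > 3.22) = 0.0017
c) 0.0034 < 0.01, reject H₀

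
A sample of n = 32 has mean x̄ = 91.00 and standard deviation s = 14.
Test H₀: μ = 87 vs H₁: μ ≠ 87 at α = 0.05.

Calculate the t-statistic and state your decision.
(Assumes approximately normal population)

Answer: t = 1.6162, fail to reject H₀

Derivation:
df = n - 1 = 31
SE = s/√n = 14/√32 = 2.4749
t = (x̄ - μ₀)/SE = (91.00 - 87)/2.4749 = 1.6162
Critical value: t_{0.025,31} = ±2.040
p-value ≈ 0.1162
Decision: fail to reject H₀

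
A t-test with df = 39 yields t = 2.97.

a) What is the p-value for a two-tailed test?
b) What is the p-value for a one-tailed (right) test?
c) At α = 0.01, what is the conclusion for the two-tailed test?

Answer: a) 0.0051, b) 0.0025, c) reject H₀

Derivation:
Using t-distribution with df = 39:
a) Two-tailed: p = 2×P(T > 2.97) = 0.0051
b) One-tailed: p = P(T > 2.97) = 0.0025
c) 0.0051 < 0.01, reject H₀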